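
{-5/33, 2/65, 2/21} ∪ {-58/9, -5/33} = {-58/9, -5/33, 2/65, 2/21}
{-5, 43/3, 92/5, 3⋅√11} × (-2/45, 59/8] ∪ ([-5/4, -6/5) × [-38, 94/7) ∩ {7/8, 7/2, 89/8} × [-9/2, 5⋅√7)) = {-5, 43/3, 92/5, 3⋅√11} × (-2/45, 59/8]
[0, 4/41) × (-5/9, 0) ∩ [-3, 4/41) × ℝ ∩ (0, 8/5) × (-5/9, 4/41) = (0, 4/41) × (-5/9, 0)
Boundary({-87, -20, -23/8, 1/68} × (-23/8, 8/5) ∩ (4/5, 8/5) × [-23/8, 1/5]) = ∅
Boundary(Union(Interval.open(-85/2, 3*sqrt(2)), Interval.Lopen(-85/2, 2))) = {-85/2, 3*sqrt(2)}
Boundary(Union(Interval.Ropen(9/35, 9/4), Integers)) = Union(Complement(Integers, Interval.open(9/35, 9/4)), {9/35, 9/4})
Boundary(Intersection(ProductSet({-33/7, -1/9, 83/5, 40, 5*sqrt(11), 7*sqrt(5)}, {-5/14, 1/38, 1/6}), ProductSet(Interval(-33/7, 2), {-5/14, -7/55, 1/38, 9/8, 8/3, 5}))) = ProductSet({-33/7, -1/9}, {-5/14, 1/38})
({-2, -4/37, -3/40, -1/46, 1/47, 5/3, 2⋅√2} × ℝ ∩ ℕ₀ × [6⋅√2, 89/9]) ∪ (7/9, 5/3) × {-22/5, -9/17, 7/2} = (7/9, 5/3) × {-22/5, -9/17, 7/2}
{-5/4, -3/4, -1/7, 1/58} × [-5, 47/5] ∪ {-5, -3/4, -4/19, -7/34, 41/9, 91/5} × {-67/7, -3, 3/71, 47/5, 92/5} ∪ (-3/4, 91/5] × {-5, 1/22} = ((-3/4, 91/5] × {-5, 1/22}) ∪ ({-5/4, -3/4, -1/7, 1/58} × [-5, 47/5]) ∪ ({-5, -3/4, -4/19, -7/34, 41/9, 91/5} × {-67/7, -3, 3/71, 47/5, 92/5})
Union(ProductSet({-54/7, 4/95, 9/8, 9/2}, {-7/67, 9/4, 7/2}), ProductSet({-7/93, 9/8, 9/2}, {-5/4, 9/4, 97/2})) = Union(ProductSet({-7/93, 9/8, 9/2}, {-5/4, 9/4, 97/2}), ProductSet({-54/7, 4/95, 9/8, 9/2}, {-7/67, 9/4, 7/2}))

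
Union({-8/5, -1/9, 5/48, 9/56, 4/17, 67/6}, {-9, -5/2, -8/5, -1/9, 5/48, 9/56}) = {-9, -5/2, -8/5, -1/9, 5/48, 9/56, 4/17, 67/6}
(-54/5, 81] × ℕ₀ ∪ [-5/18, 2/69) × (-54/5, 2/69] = ((-54/5, 81] × ℕ₀) ∪ ([-5/18, 2/69) × (-54/5, 2/69])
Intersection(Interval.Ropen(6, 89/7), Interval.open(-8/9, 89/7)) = Interval.Ropen(6, 89/7)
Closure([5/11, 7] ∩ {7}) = {7}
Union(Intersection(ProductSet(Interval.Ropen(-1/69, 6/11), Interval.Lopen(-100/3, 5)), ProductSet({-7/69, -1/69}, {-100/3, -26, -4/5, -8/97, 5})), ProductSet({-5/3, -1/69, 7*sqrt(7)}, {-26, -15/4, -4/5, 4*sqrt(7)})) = Union(ProductSet({-1/69}, {-26, -4/5, -8/97, 5}), ProductSet({-5/3, -1/69, 7*sqrt(7)}, {-26, -15/4, -4/5, 4*sqrt(7)}))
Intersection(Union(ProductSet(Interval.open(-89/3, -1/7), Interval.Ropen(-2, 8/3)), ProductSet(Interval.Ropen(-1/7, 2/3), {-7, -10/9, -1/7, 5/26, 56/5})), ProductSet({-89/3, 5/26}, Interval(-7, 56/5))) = ProductSet({5/26}, {-7, -10/9, -1/7, 5/26, 56/5})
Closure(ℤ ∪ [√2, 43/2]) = ℤ ∪ [√2, 43/2]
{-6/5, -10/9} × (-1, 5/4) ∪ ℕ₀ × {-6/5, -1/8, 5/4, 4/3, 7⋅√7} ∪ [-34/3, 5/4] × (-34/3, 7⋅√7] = (ℕ₀ × {-6/5, -1/8, 5/4, 4/3, 7⋅√7}) ∪ ([-34/3, 5/4] × (-34/3, 7⋅√7])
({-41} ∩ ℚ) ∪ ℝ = ℝ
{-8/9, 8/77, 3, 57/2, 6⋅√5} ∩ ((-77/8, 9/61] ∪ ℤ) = {-8/9, 8/77, 3}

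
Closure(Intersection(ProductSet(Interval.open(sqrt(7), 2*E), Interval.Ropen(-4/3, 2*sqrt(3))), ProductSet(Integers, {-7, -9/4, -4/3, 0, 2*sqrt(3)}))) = ProductSet(Range(3, 6, 1), {-4/3, 0})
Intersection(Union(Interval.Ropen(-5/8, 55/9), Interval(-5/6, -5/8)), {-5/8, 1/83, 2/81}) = {-5/8, 1/83, 2/81}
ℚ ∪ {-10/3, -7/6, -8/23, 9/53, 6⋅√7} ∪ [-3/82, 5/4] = ℚ ∪ [-3/82, 5/4] ∪ {6⋅√7}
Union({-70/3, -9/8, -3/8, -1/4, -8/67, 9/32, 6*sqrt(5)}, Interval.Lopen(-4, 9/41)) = Union({-70/3, 9/32, 6*sqrt(5)}, Interval.Lopen(-4, 9/41))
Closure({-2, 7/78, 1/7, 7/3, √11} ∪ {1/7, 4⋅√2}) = {-2, 7/78, 1/7, 7/3, √11, 4⋅√2}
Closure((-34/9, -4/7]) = [-34/9, -4/7]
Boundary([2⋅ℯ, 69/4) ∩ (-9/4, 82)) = {69/4, 2⋅ℯ}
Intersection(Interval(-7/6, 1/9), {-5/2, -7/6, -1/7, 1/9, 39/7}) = {-7/6, -1/7, 1/9}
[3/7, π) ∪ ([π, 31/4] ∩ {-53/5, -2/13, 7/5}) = [3/7, π)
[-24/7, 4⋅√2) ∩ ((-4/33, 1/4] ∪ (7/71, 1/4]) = (-4/33, 1/4]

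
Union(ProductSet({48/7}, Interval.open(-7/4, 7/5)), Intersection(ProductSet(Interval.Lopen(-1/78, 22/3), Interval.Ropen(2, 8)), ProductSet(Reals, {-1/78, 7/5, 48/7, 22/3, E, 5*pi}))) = Union(ProductSet({48/7}, Interval.open(-7/4, 7/5)), ProductSet(Interval.Lopen(-1/78, 22/3), {48/7, 22/3, E}))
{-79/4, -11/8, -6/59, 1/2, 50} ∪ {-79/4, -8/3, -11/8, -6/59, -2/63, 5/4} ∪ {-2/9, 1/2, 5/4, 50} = {-79/4, -8/3, -11/8, -2/9, -6/59, -2/63, 1/2, 5/4, 50}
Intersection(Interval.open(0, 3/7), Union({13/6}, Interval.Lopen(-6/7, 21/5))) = Interval.open(0, 3/7)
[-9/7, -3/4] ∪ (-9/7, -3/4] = [-9/7, -3/4]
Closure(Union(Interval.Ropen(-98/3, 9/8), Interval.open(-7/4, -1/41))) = Interval(-98/3, 9/8)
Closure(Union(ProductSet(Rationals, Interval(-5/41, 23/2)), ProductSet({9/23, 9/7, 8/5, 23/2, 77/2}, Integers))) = Union(ProductSet({9/23, 9/7, 8/5, 23/2, 77/2}, Integers), ProductSet(Reals, Interval(-5/41, 23/2)))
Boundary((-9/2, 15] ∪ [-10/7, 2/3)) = {-9/2, 15}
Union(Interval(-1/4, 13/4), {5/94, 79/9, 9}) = Union({79/9, 9}, Interval(-1/4, 13/4))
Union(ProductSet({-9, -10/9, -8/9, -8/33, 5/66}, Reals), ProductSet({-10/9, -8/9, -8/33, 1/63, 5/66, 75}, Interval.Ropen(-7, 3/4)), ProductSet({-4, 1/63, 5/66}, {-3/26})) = Union(ProductSet({-4, 1/63, 5/66}, {-3/26}), ProductSet({-9, -10/9, -8/9, -8/33, 5/66}, Reals), ProductSet({-10/9, -8/9, -8/33, 1/63, 5/66, 75}, Interval.Ropen(-7, 3/4)))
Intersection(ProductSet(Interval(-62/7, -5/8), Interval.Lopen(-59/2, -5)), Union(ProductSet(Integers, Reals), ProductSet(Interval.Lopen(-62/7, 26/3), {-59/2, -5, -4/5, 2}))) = Union(ProductSet(Interval.Lopen(-62/7, -5/8), {-5}), ProductSet(Range(-8, 0, 1), Interval.Lopen(-59/2, -5)))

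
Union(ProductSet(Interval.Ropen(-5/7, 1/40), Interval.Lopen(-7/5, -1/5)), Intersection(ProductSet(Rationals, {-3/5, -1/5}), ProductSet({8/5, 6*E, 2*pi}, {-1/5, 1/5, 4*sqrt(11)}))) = Union(ProductSet({8/5}, {-1/5}), ProductSet(Interval.Ropen(-5/7, 1/40), Interval.Lopen(-7/5, -1/5)))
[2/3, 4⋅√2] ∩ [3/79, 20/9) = [2/3, 20/9)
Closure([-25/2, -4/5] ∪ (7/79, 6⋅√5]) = [-25/2, -4/5] ∪ [7/79, 6⋅√5]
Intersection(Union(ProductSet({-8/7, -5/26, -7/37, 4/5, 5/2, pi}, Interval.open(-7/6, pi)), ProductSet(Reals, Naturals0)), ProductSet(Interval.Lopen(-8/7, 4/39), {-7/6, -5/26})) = ProductSet({-5/26, -7/37}, {-5/26})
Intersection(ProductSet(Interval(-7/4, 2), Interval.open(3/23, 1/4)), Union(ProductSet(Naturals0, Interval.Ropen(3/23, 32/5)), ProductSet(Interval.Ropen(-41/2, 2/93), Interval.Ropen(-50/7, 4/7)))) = ProductSet(Union(Interval.Ropen(-7/4, 2/93), Range(0, 3, 1)), Interval.open(3/23, 1/4))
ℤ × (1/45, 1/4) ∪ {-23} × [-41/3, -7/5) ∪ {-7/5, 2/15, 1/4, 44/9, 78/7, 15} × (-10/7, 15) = (ℤ × (1/45, 1/4)) ∪ ({-23} × [-41/3, -7/5)) ∪ ({-7/5, 2/15, 1/4, 44/9, 78/7, 15} × (-10/7, 15))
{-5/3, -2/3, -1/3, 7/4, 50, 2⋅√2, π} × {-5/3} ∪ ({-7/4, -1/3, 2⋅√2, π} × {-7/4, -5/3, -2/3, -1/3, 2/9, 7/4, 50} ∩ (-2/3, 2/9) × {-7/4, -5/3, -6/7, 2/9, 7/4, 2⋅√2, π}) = ({-1/3} × {-7/4, -5/3, 2/9, 7/4}) ∪ ({-5/3, -2/3, -1/3, 7/4, 50, 2⋅√2, π} × {-5/3})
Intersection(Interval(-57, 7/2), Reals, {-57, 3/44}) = {-57, 3/44}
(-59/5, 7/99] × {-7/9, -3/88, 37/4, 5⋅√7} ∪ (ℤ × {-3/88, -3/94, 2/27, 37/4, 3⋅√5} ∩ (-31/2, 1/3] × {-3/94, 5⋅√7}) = ({-15, -14, …, 0} × {-3/94}) ∪ ((-59/5, 7/99] × {-7/9, -3/88, 37/4, 5⋅√7})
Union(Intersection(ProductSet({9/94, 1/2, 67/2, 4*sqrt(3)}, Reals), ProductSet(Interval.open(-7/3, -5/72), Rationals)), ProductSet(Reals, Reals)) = ProductSet(Reals, Reals)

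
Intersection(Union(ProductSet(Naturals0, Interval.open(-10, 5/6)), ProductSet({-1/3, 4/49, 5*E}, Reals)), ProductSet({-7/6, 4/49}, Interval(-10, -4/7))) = ProductSet({4/49}, Interval(-10, -4/7))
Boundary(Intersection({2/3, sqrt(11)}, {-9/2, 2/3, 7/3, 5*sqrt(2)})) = {2/3}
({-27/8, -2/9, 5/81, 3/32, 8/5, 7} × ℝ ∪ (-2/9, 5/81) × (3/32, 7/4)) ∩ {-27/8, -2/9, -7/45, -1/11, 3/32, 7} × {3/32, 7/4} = {-27/8, -2/9, 3/32, 7} × {3/32, 7/4}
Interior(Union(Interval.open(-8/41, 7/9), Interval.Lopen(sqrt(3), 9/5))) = Union(Interval.open(-8/41, 7/9), Interval.open(sqrt(3), 9/5))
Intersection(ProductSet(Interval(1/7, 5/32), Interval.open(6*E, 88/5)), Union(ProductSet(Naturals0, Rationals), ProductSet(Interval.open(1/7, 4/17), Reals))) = ProductSet(Interval.Lopen(1/7, 5/32), Interval.open(6*E, 88/5))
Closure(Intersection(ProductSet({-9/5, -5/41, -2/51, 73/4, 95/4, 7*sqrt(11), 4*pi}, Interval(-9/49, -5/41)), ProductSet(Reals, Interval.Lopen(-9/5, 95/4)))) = ProductSet({-9/5, -5/41, -2/51, 73/4, 95/4, 7*sqrt(11), 4*pi}, Interval(-9/49, -5/41))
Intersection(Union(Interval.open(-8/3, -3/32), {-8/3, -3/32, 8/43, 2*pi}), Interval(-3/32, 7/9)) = {-3/32, 8/43}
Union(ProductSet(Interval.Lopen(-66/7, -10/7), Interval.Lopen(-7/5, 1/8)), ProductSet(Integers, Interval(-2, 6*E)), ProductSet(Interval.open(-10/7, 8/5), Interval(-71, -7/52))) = Union(ProductSet(Integers, Interval(-2, 6*E)), ProductSet(Interval.Lopen(-66/7, -10/7), Interval.Lopen(-7/5, 1/8)), ProductSet(Interval.open(-10/7, 8/5), Interval(-71, -7/52)))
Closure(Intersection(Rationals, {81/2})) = {81/2}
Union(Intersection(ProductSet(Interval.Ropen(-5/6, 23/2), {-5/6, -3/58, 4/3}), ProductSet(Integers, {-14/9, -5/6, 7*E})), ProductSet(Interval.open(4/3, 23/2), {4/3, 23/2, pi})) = Union(ProductSet(Interval.open(4/3, 23/2), {4/3, 23/2, pi}), ProductSet(Range(0, 12, 1), {-5/6}))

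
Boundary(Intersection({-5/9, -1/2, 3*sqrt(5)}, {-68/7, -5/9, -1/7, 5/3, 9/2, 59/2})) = {-5/9}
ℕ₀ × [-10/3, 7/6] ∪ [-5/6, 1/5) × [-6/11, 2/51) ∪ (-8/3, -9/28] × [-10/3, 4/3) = (ℕ₀ × [-10/3, 7/6]) ∪ ((-8/3, -9/28] × [-10/3, 4/3)) ∪ ([-5/6, 1/5) × [-6/11, 2/51))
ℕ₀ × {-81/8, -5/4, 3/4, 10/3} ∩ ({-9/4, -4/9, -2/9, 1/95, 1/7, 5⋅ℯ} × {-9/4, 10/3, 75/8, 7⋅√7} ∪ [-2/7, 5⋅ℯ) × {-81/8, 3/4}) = {0, 1, …, 13} × {-81/8, 3/4}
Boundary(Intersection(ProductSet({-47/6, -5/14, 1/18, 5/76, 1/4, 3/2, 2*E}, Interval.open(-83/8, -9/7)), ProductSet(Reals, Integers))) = ProductSet({-47/6, -5/14, 1/18, 5/76, 1/4, 3/2, 2*E}, Range(-10, -1, 1))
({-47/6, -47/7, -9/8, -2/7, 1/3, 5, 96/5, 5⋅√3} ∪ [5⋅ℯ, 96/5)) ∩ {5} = {5}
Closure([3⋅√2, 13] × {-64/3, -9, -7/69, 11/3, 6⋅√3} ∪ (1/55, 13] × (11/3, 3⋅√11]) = ({1/55, 13} × [11/3, 3⋅√11]) ∪ ([1/55, 13] × {11/3, 3⋅√11}) ∪ ((1/55, 13] × (11/3, 3⋅√11]) ∪ ([3⋅√2, 13] × {-64/3, -9, -7/69, 11/3, 6⋅√3})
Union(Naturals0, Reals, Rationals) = Reals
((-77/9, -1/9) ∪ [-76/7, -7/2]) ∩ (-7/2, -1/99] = (-7/2, -1/9)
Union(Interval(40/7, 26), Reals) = Interval(-oo, oo)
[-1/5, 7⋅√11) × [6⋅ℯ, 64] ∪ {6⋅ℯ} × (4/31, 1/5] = ({6⋅ℯ} × (4/31, 1/5]) ∪ ([-1/5, 7⋅√11) × [6⋅ℯ, 64])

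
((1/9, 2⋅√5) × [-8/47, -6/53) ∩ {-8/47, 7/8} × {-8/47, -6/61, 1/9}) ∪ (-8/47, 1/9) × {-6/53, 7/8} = ({7/8} × {-8/47}) ∪ ((-8/47, 1/9) × {-6/53, 7/8})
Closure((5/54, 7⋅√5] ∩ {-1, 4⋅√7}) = {4⋅√7}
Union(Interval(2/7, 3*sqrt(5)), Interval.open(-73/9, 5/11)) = Interval.Lopen(-73/9, 3*sqrt(5))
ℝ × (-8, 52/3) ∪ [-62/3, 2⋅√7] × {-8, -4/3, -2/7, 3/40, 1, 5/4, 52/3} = (ℝ × (-8, 52/3)) ∪ ([-62/3, 2⋅√7] × {-8, -4/3, -2/7, 3/40, 1, 5/4, 52/3})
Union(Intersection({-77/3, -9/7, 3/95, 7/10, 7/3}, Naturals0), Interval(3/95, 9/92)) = Interval(3/95, 9/92)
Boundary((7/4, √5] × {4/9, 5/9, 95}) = [7/4, √5] × {4/9, 5/9, 95}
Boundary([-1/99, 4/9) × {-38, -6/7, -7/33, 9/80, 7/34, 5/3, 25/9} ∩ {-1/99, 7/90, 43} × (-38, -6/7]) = {-1/99, 7/90} × {-6/7}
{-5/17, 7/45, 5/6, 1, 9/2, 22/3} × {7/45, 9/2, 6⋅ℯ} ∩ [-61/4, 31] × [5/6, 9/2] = {-5/17, 7/45, 5/6, 1, 9/2, 22/3} × {9/2}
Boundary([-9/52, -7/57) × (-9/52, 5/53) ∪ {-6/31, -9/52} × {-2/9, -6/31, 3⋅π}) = ({-9/52, -7/57} × [-9/52, 5/53]) ∪ ([-9/52, -7/57] × {-9/52, 5/53}) ∪ ({-6/31, -9/52} × {-2/9, -6/31, 3⋅π})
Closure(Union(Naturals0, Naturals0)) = Naturals0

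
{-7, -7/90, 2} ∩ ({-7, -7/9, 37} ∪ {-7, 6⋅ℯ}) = {-7}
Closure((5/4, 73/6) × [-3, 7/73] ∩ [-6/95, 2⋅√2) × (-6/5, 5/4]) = ({5/4, 2⋅√2} × [-6/5, 7/73]) ∪ ([5/4, 2⋅√2] × {-6/5, 7/73}) ∪ ((5/4, 2⋅√2) × (-6/5, 7/73])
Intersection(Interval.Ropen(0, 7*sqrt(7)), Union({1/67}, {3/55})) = {1/67, 3/55}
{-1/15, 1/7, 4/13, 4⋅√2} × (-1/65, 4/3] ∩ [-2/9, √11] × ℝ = {-1/15, 1/7, 4/13} × (-1/65, 4/3]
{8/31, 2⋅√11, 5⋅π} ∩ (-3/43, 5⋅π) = {8/31, 2⋅√11}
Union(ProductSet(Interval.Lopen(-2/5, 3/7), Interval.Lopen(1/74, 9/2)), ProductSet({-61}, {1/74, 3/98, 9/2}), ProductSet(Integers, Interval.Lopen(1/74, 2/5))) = Union(ProductSet({-61}, {1/74, 3/98, 9/2}), ProductSet(Integers, Interval.Lopen(1/74, 2/5)), ProductSet(Interval.Lopen(-2/5, 3/7), Interval.Lopen(1/74, 9/2)))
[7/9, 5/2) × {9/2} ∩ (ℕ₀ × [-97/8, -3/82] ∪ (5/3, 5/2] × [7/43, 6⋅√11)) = (5/3, 5/2) × {9/2}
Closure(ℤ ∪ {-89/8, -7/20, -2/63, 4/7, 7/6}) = ℤ ∪ {-89/8, -7/20, -2/63, 4/7, 7/6}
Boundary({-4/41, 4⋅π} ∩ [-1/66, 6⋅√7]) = {4⋅π}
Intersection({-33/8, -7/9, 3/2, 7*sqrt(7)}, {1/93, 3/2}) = {3/2}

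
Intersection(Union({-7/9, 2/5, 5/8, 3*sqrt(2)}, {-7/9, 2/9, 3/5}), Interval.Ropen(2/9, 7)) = {2/9, 2/5, 3/5, 5/8, 3*sqrt(2)}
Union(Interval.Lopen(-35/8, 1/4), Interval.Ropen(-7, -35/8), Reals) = Interval(-oo, oo)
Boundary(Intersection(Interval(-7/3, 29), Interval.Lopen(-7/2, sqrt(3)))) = {-7/3, sqrt(3)}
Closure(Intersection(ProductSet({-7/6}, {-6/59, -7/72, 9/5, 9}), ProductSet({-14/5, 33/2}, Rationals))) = EmptySet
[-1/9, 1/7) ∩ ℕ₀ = {0}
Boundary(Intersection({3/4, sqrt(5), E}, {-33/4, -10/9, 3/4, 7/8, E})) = {3/4, E}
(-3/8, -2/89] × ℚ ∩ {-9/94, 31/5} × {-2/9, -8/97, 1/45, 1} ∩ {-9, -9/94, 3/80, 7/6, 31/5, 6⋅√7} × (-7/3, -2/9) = ∅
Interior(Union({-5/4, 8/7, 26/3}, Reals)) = Reals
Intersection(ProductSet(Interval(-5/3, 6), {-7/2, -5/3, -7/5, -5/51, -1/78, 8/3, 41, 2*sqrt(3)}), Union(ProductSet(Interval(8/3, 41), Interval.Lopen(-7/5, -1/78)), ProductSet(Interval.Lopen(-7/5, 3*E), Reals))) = ProductSet(Interval.Lopen(-7/5, 6), {-7/2, -5/3, -7/5, -5/51, -1/78, 8/3, 41, 2*sqrt(3)})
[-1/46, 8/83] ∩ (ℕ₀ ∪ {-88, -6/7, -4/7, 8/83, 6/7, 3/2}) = {0} ∪ {8/83}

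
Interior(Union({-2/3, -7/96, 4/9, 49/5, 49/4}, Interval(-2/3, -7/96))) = Interval.open(-2/3, -7/96)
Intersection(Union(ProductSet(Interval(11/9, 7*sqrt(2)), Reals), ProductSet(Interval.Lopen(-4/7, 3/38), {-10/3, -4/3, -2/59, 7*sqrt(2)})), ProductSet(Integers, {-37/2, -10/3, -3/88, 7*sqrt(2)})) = Union(ProductSet(Range(0, 1, 1), {-10/3, 7*sqrt(2)}), ProductSet(Range(2, 10, 1), {-37/2, -10/3, -3/88, 7*sqrt(2)}))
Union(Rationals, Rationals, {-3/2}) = Rationals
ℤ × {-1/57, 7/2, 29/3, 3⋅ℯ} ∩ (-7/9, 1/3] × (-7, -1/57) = ∅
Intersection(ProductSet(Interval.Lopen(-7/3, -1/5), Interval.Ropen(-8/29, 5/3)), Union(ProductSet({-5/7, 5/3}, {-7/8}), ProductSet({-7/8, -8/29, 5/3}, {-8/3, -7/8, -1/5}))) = ProductSet({-7/8, -8/29}, {-1/5})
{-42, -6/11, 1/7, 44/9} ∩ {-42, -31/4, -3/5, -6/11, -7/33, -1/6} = {-42, -6/11}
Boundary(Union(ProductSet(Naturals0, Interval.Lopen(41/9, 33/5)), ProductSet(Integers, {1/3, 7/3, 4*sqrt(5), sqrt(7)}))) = Union(ProductSet(Integers, {1/3, 7/3, 4*sqrt(5), sqrt(7)}), ProductSet(Naturals0, Interval(41/9, 33/5)))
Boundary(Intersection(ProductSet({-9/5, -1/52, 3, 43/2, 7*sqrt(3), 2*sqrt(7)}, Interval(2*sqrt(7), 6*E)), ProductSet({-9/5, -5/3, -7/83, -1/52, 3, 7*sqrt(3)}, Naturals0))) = ProductSet({-9/5, -1/52, 3, 7*sqrt(3)}, Range(6, 17, 1))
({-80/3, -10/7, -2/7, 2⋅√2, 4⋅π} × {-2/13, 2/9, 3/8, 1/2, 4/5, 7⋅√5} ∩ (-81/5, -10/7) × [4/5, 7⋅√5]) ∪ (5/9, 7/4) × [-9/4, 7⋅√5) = (5/9, 7/4) × [-9/4, 7⋅√5)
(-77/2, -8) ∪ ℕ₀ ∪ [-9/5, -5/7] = (-77/2, -8) ∪ [-9/5, -5/7] ∪ ℕ₀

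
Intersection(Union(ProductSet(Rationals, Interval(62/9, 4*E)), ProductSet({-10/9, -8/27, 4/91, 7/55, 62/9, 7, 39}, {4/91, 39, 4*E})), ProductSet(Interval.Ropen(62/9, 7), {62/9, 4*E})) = ProductSet(Intersection(Interval.Ropen(62/9, 7), Rationals), {62/9, 4*E})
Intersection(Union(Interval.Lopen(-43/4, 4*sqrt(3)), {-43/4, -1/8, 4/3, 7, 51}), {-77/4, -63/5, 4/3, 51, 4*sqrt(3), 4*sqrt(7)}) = {4/3, 51, 4*sqrt(3)}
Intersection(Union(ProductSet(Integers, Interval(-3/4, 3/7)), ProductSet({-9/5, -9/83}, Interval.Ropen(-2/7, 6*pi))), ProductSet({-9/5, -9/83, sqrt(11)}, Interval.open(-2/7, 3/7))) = ProductSet({-9/5, -9/83}, Interval.open(-2/7, 3/7))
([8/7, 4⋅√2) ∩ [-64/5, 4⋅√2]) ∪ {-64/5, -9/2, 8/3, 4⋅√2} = {-64/5, -9/2} ∪ [8/7, 4⋅√2]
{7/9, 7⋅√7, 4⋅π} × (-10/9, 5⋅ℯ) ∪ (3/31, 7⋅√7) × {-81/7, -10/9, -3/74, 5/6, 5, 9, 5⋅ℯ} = ({7/9, 7⋅√7, 4⋅π} × (-10/9, 5⋅ℯ)) ∪ ((3/31, 7⋅√7) × {-81/7, -10/9, -3/74, 5/6, 5, 9, 5⋅ℯ})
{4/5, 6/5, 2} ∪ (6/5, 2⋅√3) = {4/5} ∪ [6/5, 2⋅√3)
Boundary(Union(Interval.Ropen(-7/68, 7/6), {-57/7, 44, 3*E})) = {-57/7, -7/68, 7/6, 44, 3*E}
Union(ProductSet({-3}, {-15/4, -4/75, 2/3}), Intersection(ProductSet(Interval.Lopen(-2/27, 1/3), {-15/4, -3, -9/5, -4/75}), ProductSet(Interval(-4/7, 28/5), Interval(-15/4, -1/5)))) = Union(ProductSet({-3}, {-15/4, -4/75, 2/3}), ProductSet(Interval.Lopen(-2/27, 1/3), {-15/4, -3, -9/5}))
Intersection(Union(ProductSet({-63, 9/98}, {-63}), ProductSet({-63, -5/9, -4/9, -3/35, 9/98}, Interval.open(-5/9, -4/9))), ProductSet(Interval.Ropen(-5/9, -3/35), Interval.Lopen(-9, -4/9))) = ProductSet({-5/9, -4/9}, Interval.open(-5/9, -4/9))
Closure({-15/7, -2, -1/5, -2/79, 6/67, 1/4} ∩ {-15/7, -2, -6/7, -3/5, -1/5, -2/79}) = {-15/7, -2, -1/5, -2/79}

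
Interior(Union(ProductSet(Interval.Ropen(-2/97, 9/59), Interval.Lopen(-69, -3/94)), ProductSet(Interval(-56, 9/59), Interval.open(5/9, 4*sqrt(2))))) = Union(ProductSet(Interval.open(-56, 9/59), Interval.open(5/9, 4*sqrt(2))), ProductSet(Interval.open(-2/97, 9/59), Interval.open(-69, -3/94)))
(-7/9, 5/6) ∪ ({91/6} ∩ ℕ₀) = (-7/9, 5/6)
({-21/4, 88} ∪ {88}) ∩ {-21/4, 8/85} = {-21/4}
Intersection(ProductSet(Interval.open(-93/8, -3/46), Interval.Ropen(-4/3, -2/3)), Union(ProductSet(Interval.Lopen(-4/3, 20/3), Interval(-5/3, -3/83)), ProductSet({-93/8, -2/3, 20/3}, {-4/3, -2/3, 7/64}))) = ProductSet(Interval.open(-4/3, -3/46), Interval.Ropen(-4/3, -2/3))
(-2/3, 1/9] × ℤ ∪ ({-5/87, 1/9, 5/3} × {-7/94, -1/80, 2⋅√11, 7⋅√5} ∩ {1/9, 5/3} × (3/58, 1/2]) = (-2/3, 1/9] × ℤ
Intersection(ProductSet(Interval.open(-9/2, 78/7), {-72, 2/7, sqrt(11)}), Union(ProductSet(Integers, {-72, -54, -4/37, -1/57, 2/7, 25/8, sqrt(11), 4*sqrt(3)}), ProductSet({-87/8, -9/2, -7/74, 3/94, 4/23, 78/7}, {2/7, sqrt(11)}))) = Union(ProductSet({-7/74, 3/94, 4/23}, {2/7, sqrt(11)}), ProductSet(Range(-4, 12, 1), {-72, 2/7, sqrt(11)}))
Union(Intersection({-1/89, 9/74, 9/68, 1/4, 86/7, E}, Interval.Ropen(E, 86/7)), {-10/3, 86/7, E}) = {-10/3, 86/7, E}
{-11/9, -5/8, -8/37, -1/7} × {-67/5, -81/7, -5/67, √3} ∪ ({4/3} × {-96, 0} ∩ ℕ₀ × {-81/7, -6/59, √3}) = {-11/9, -5/8, -8/37, -1/7} × {-67/5, -81/7, -5/67, √3}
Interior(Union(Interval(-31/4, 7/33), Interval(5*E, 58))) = Union(Interval.open(-31/4, 7/33), Interval.open(5*E, 58))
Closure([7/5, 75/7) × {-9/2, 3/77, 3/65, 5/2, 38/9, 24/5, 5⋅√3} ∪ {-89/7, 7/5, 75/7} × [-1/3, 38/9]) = ({-89/7, 7/5, 75/7} × [-1/3, 38/9]) ∪ ([7/5, 75/7] × {-9/2, 3/77, 3/65, 5/2, 38/9, 24/5, 5⋅√3})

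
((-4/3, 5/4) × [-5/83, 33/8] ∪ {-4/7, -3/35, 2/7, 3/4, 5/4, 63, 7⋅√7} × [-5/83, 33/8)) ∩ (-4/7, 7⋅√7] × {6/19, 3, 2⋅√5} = ((-4/7, 5/4] ∪ {7⋅√7}) × {6/19, 3}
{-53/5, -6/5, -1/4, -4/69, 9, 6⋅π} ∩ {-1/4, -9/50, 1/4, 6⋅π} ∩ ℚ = {-1/4}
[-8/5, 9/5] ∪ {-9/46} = [-8/5, 9/5]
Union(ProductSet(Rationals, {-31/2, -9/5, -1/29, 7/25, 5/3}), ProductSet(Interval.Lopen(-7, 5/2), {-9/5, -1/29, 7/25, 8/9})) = Union(ProductSet(Interval.Lopen(-7, 5/2), {-9/5, -1/29, 7/25, 8/9}), ProductSet(Rationals, {-31/2, -9/5, -1/29, 7/25, 5/3}))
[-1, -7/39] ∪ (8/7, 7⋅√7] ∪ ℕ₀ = [-1, -7/39] ∪ ℕ₀ ∪ (8/7, 7⋅√7]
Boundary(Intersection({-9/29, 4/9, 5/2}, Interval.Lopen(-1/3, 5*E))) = {-9/29, 4/9, 5/2}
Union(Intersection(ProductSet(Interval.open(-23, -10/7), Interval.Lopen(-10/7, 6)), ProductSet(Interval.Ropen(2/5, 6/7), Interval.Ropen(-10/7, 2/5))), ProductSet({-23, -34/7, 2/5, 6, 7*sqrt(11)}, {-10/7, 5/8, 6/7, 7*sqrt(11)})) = ProductSet({-23, -34/7, 2/5, 6, 7*sqrt(11)}, {-10/7, 5/8, 6/7, 7*sqrt(11)})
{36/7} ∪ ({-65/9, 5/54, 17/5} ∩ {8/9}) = {36/7}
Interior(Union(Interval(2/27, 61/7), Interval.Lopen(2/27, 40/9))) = Interval.open(2/27, 61/7)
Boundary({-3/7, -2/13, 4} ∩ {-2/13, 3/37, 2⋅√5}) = {-2/13}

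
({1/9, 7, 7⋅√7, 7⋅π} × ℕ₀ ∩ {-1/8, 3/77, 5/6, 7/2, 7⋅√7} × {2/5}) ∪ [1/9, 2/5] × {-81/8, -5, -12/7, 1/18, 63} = [1/9, 2/5] × {-81/8, -5, -12/7, 1/18, 63}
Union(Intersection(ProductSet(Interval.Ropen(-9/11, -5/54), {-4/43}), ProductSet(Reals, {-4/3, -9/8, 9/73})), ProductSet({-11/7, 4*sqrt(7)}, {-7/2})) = ProductSet({-11/7, 4*sqrt(7)}, {-7/2})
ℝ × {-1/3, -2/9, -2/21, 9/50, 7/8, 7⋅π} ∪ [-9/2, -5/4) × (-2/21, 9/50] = ([-9/2, -5/4) × (-2/21, 9/50]) ∪ (ℝ × {-1/3, -2/9, -2/21, 9/50, 7/8, 7⋅π})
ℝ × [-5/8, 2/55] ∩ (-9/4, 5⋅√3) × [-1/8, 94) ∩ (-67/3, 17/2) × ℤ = (-9/4, 17/2) × {0}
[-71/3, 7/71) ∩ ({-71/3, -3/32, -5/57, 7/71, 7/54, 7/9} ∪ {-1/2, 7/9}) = {-71/3, -1/2, -3/32, -5/57}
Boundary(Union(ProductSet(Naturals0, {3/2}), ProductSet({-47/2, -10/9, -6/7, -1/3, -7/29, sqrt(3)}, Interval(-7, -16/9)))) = Union(ProductSet({-47/2, -10/9, -6/7, -1/3, -7/29, sqrt(3)}, Interval(-7, -16/9)), ProductSet(Naturals0, {3/2}))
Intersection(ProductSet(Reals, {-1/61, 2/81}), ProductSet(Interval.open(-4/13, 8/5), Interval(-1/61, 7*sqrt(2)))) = ProductSet(Interval.open(-4/13, 8/5), {-1/61, 2/81})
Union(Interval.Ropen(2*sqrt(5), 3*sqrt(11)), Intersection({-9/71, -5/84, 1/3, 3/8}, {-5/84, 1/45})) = Union({-5/84}, Interval.Ropen(2*sqrt(5), 3*sqrt(11)))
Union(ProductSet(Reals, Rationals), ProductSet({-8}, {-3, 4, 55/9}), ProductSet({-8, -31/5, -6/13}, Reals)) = Union(ProductSet({-8, -31/5, -6/13}, Reals), ProductSet(Reals, Rationals))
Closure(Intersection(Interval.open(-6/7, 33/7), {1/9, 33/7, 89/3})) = {1/9}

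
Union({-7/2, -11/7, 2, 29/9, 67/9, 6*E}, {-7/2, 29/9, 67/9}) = {-7/2, -11/7, 2, 29/9, 67/9, 6*E}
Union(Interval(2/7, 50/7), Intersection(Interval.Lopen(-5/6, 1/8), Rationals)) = Union(Intersection(Interval.Lopen(-5/6, 1/8), Rationals), Interval(2/7, 50/7))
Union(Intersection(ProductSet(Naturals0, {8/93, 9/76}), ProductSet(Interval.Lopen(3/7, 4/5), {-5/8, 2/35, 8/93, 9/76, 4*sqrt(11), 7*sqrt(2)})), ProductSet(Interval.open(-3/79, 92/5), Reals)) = ProductSet(Interval.open(-3/79, 92/5), Reals)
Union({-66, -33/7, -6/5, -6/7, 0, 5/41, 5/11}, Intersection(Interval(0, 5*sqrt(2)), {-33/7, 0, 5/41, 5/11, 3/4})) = {-66, -33/7, -6/5, -6/7, 0, 5/41, 5/11, 3/4}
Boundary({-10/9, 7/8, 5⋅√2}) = {-10/9, 7/8, 5⋅√2}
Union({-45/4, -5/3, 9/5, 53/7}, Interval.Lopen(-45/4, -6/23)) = Union({9/5, 53/7}, Interval(-45/4, -6/23))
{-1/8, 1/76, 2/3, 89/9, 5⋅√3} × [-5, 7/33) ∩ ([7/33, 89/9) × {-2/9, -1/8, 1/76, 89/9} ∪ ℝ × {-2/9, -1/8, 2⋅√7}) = ({2/3, 5⋅√3} × {-2/9, -1/8, 1/76}) ∪ ({-1/8, 1/76, 2/3, 89/9, 5⋅√3} × {-2/9, -1/8})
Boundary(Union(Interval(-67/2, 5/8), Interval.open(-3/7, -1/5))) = {-67/2, 5/8}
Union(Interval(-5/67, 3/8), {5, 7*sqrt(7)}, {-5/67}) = Union({5, 7*sqrt(7)}, Interval(-5/67, 3/8))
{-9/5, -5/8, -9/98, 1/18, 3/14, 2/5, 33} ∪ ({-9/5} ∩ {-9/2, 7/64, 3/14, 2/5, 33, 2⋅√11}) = {-9/5, -5/8, -9/98, 1/18, 3/14, 2/5, 33}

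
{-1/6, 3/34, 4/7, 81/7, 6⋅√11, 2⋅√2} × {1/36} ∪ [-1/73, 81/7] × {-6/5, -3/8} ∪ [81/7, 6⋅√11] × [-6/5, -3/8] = ([-1/73, 81/7] × {-6/5, -3/8}) ∪ ([81/7, 6⋅√11] × [-6/5, -3/8]) ∪ ({-1/6, 3/34, 4/7, 81/7, 6⋅√11, 2⋅√2} × {1/36})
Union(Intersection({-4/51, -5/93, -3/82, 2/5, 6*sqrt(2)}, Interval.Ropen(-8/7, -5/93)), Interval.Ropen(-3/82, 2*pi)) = Union({-4/51}, Interval.Ropen(-3/82, 2*pi))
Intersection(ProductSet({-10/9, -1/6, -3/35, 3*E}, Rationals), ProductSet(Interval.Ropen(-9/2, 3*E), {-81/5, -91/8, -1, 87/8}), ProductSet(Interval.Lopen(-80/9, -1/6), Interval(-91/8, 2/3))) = ProductSet({-10/9, -1/6}, {-91/8, -1})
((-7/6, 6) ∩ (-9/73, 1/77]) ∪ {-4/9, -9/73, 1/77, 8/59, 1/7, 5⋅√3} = {-4/9, 8/59, 1/7, 5⋅√3} ∪ [-9/73, 1/77]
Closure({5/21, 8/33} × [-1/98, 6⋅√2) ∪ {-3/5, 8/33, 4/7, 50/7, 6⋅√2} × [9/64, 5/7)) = ({5/21, 8/33} × [-1/98, 6⋅√2]) ∪ ({-3/5, 8/33, 4/7, 50/7, 6⋅√2} × [9/64, 5/7])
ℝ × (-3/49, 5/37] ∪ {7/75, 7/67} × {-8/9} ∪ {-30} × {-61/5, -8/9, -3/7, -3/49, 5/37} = ({7/75, 7/67} × {-8/9}) ∪ (ℝ × (-3/49, 5/37]) ∪ ({-30} × {-61/5, -8/9, -3/7, -3/49, 5/37})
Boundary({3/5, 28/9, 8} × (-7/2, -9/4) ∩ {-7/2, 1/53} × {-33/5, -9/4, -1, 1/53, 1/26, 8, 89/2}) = ∅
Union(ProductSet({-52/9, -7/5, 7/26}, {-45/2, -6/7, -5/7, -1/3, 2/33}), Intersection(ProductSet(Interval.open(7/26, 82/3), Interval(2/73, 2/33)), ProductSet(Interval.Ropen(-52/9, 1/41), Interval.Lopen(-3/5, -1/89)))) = ProductSet({-52/9, -7/5, 7/26}, {-45/2, -6/7, -5/7, -1/3, 2/33})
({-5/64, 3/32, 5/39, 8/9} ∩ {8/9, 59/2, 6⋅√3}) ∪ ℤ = ℤ ∪ {8/9}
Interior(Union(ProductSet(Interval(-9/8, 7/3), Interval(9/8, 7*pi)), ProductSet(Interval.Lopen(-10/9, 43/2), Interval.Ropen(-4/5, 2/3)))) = Union(ProductSet(Interval.open(-9/8, 7/3), Interval.open(9/8, 7*pi)), ProductSet(Interval.open(-10/9, 43/2), Interval.open(-4/5, 2/3)))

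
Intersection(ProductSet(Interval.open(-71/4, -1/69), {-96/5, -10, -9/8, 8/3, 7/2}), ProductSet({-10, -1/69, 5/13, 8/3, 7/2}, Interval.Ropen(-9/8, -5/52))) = ProductSet({-10}, {-9/8})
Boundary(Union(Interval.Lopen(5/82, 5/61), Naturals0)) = Union(Complement(Naturals0, Interval.open(5/82, 5/61)), {5/82, 5/61})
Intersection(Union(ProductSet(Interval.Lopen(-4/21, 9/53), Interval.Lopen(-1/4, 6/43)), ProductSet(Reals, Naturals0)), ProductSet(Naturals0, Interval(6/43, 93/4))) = Union(ProductSet(Naturals0, Range(1, 24, 1)), ProductSet(Range(0, 1, 1), {6/43}))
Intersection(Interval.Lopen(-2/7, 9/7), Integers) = Range(0, 2, 1)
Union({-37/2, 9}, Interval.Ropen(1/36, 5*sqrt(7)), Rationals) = Union(Interval.Ropen(1/36, 5*sqrt(7)), Rationals)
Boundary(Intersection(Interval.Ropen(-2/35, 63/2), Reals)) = {-2/35, 63/2}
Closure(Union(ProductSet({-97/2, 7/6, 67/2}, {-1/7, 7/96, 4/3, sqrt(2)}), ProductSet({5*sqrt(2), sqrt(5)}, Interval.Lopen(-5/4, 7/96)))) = Union(ProductSet({5*sqrt(2), sqrt(5)}, Interval(-5/4, 7/96)), ProductSet({-97/2, 7/6, 67/2}, {-1/7, 7/96, 4/3, sqrt(2)}))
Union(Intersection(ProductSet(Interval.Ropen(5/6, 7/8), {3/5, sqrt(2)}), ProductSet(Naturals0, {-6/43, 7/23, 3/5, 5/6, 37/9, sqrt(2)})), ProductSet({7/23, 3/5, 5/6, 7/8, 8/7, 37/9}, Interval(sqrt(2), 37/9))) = ProductSet({7/23, 3/5, 5/6, 7/8, 8/7, 37/9}, Interval(sqrt(2), 37/9))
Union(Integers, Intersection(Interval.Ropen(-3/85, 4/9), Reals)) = Union(Integers, Interval.Ropen(-3/85, 4/9))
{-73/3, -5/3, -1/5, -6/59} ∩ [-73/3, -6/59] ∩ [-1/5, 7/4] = {-1/5, -6/59}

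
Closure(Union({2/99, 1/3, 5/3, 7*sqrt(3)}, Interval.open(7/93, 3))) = Union({2/99, 7*sqrt(3)}, Interval(7/93, 3))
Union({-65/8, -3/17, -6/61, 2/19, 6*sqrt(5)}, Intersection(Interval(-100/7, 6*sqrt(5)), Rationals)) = Union({6*sqrt(5)}, Intersection(Interval(-100/7, 6*sqrt(5)), Rationals))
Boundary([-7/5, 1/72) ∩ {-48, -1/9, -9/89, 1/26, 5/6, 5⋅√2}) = {-1/9, -9/89}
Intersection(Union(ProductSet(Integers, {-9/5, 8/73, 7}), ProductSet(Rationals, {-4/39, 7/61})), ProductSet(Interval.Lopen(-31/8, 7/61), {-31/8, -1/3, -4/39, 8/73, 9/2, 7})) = Union(ProductSet(Intersection(Interval.Lopen(-31/8, 7/61), Rationals), {-4/39}), ProductSet(Range(-3, 1, 1), {8/73, 7}))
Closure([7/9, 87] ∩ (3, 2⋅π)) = [3, 2⋅π]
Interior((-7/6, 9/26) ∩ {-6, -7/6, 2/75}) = ∅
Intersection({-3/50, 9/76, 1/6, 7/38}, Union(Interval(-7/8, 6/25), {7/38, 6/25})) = {-3/50, 9/76, 1/6, 7/38}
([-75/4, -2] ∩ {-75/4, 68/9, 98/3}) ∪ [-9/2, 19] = {-75/4} ∪ [-9/2, 19]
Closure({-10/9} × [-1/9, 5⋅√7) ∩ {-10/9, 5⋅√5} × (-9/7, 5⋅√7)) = {-10/9} × [-1/9, 5⋅√7]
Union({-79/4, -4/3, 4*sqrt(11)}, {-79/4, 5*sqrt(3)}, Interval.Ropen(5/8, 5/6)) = Union({-79/4, -4/3, 4*sqrt(11), 5*sqrt(3)}, Interval.Ropen(5/8, 5/6))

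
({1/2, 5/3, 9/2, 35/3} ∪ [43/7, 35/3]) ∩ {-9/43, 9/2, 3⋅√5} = {9/2, 3⋅√5}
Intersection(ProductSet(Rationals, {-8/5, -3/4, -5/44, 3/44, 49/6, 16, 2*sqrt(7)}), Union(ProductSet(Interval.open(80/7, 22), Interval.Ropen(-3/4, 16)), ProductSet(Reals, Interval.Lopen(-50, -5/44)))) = Union(ProductSet(Intersection(Interval.open(80/7, 22), Rationals), {-3/4, -5/44, 3/44, 49/6, 2*sqrt(7)}), ProductSet(Rationals, {-8/5, -3/4, -5/44}))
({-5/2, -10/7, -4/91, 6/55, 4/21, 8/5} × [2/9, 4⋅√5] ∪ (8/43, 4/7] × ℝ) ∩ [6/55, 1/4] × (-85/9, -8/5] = (8/43, 1/4] × (-85/9, -8/5]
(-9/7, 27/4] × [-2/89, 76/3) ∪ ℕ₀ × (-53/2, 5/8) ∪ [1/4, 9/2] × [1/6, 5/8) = (ℕ₀ × (-53/2, 5/8)) ∪ ((-9/7, 27/4] × [-2/89, 76/3))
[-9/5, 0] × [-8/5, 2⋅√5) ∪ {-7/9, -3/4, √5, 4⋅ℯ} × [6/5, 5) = ({-7/9, -3/4, √5, 4⋅ℯ} × [6/5, 5)) ∪ ([-9/5, 0] × [-8/5, 2⋅√5))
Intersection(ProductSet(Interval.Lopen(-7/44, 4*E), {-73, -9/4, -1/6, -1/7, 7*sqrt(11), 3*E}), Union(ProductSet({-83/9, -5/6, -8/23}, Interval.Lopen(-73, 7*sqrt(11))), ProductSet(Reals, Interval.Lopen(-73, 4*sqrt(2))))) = ProductSet(Interval.Lopen(-7/44, 4*E), {-9/4, -1/6, -1/7})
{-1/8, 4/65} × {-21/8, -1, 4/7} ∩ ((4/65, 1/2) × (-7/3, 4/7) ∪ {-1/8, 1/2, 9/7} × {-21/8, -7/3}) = {-1/8} × {-21/8}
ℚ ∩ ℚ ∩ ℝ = ℚ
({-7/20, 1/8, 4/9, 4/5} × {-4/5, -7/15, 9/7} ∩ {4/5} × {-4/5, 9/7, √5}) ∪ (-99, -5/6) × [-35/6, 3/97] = ({4/5} × {-4/5, 9/7}) ∪ ((-99, -5/6) × [-35/6, 3/97])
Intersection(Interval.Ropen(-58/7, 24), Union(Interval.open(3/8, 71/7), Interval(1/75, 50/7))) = Interval.Ropen(1/75, 71/7)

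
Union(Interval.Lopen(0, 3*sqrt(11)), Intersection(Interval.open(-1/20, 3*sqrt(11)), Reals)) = Interval.Lopen(-1/20, 3*sqrt(11))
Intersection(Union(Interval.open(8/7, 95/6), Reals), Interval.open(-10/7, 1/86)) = Interval.open(-10/7, 1/86)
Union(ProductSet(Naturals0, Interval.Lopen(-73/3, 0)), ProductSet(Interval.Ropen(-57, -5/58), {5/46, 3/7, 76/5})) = Union(ProductSet(Interval.Ropen(-57, -5/58), {5/46, 3/7, 76/5}), ProductSet(Naturals0, Interval.Lopen(-73/3, 0)))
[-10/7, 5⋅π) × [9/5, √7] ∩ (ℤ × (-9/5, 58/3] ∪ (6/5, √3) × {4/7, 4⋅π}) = {-1, 0, …, 15} × [9/5, √7]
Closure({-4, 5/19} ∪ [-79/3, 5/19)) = [-79/3, 5/19]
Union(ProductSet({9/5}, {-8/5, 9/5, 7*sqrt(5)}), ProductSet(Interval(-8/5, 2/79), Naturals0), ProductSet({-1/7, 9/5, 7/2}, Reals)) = Union(ProductSet({-1/7, 9/5, 7/2}, Reals), ProductSet(Interval(-8/5, 2/79), Naturals0))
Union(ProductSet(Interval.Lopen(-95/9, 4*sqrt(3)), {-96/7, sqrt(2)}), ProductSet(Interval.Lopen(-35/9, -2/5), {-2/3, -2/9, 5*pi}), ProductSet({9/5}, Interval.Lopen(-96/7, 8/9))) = Union(ProductSet({9/5}, Interval.Lopen(-96/7, 8/9)), ProductSet(Interval.Lopen(-95/9, 4*sqrt(3)), {-96/7, sqrt(2)}), ProductSet(Interval.Lopen(-35/9, -2/5), {-2/3, -2/9, 5*pi}))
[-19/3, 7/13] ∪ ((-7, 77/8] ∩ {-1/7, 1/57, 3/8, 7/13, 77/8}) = [-19/3, 7/13] ∪ {77/8}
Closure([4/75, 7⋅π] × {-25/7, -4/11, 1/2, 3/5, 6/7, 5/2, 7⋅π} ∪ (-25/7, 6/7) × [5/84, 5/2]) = ([-25/7, 6/7] × [5/84, 5/2]) ∪ ([4/75, 7⋅π] × {-25/7, -4/11, 1/2, 3/5, 6/7, 5/2, 7⋅π})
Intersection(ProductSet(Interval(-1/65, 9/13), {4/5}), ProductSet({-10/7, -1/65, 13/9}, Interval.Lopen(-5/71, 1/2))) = EmptySet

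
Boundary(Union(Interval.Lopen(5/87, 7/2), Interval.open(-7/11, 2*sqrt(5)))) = {-7/11, 2*sqrt(5)}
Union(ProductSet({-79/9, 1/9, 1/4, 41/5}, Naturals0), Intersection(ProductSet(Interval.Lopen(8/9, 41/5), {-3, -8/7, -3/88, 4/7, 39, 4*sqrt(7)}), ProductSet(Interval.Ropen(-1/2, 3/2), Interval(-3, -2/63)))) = Union(ProductSet({-79/9, 1/9, 1/4, 41/5}, Naturals0), ProductSet(Interval.open(8/9, 3/2), {-3, -8/7, -3/88}))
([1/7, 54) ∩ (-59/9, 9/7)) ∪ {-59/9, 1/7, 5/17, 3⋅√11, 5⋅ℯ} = {-59/9, 3⋅√11, 5⋅ℯ} ∪ [1/7, 9/7)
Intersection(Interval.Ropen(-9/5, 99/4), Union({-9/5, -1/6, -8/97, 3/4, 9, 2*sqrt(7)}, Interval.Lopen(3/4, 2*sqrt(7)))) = Union({-9/5, -1/6, -8/97, 9}, Interval(3/4, 2*sqrt(7)))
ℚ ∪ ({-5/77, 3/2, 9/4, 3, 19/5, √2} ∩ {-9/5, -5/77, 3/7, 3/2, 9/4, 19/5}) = ℚ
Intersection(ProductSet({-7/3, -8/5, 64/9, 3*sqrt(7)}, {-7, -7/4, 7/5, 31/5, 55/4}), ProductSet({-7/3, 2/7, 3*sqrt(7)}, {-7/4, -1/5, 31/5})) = ProductSet({-7/3, 3*sqrt(7)}, {-7/4, 31/5})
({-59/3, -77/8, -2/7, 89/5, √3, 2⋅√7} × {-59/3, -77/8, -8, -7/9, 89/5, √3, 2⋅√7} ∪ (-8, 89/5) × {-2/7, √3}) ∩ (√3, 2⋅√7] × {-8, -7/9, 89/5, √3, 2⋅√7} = ((√3, 2⋅√7] × {√3}) ∪ ({2⋅√7} × {-8, -7/9, 89/5, √3, 2⋅√7})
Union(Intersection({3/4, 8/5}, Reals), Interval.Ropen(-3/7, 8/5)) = Interval(-3/7, 8/5)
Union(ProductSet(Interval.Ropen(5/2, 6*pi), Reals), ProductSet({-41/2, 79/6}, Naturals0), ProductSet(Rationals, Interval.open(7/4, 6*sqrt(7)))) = Union(ProductSet({-41/2, 79/6}, Naturals0), ProductSet(Interval.Ropen(5/2, 6*pi), Reals), ProductSet(Rationals, Interval.open(7/4, 6*sqrt(7))))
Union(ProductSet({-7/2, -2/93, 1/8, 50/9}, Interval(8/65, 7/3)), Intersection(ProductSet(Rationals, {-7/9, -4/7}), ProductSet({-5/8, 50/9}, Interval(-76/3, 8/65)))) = Union(ProductSet({-5/8, 50/9}, {-7/9, -4/7}), ProductSet({-7/2, -2/93, 1/8, 50/9}, Interval(8/65, 7/3)))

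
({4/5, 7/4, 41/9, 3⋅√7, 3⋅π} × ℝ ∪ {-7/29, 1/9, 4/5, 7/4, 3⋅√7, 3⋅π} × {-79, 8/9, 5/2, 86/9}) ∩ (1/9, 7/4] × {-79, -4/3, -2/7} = {4/5, 7/4} × {-79, -4/3, -2/7}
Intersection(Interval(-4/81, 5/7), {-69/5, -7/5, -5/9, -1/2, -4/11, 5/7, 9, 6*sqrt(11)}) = {5/7}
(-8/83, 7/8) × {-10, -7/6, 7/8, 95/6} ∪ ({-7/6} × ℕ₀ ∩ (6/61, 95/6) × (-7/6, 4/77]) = (-8/83, 7/8) × {-10, -7/6, 7/8, 95/6}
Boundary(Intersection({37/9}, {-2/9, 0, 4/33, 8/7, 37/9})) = {37/9}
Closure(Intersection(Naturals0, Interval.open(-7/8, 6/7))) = Range(0, 1, 1)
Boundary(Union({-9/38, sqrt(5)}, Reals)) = EmptySet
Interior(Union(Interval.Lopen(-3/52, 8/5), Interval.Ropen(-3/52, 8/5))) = Interval.open(-3/52, 8/5)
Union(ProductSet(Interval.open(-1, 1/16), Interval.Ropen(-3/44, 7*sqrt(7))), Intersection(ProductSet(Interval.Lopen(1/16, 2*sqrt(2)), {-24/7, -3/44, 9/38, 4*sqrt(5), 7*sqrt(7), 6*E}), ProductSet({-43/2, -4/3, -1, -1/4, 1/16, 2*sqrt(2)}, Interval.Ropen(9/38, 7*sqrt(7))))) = Union(ProductSet({2*sqrt(2)}, {9/38, 4*sqrt(5), 6*E}), ProductSet(Interval.open(-1, 1/16), Interval.Ropen(-3/44, 7*sqrt(7))))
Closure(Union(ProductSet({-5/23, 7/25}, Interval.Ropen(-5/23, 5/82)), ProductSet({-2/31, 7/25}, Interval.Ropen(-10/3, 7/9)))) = Union(ProductSet({-5/23, 7/25}, Interval(-5/23, 5/82)), ProductSet({-2/31, 7/25}, Interval(-10/3, 7/9)))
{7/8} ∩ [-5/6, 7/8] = {7/8}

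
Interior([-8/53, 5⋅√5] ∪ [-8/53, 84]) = (-8/53, 84)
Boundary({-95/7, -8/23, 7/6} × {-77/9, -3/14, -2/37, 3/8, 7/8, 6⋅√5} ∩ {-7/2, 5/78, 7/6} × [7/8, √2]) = {7/6} × {7/8}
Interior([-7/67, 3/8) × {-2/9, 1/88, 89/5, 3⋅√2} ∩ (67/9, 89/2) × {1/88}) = ∅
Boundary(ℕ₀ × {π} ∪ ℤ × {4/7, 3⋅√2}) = (ℕ₀ × {π}) ∪ (ℤ × {4/7, 3⋅√2})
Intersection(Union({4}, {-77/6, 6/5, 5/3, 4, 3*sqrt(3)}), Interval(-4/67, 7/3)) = {6/5, 5/3}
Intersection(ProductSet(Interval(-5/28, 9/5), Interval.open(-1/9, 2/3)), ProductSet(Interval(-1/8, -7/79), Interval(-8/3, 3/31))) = ProductSet(Interval(-1/8, -7/79), Interval.Lopen(-1/9, 3/31))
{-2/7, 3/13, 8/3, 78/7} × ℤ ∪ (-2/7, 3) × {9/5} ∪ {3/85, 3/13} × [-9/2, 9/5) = ({-2/7, 3/13, 8/3, 78/7} × ℤ) ∪ ((-2/7, 3) × {9/5}) ∪ ({3/85, 3/13} × [-9/2, 9/5))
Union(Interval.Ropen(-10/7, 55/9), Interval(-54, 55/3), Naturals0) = Union(Interval(-54, 55/3), Naturals0)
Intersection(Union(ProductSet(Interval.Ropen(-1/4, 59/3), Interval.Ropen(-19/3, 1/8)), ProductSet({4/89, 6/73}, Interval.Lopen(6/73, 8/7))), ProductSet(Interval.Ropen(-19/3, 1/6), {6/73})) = ProductSet(Interval.Ropen(-1/4, 1/6), {6/73})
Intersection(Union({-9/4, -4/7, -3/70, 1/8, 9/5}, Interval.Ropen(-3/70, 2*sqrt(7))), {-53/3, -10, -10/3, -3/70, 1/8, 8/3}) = {-3/70, 1/8, 8/3}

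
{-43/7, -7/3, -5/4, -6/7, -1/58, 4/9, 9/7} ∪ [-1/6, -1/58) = {-43/7, -7/3, -5/4, -6/7, 4/9, 9/7} ∪ [-1/6, -1/58]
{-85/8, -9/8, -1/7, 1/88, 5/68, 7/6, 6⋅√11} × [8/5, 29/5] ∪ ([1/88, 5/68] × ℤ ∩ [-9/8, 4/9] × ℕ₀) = ([1/88, 5/68] × ℕ₀) ∪ ({-85/8, -9/8, -1/7, 1/88, 5/68, 7/6, 6⋅√11} × [8/5, 29/5])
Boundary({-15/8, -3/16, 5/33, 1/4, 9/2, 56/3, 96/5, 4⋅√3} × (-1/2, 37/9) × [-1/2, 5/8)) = {-15/8, -3/16, 5/33, 1/4, 9/2, 56/3, 96/5, 4⋅√3} × [-1/2, 37/9] × [-1/2, 5/8]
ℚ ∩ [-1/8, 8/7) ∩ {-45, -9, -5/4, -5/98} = {-5/98}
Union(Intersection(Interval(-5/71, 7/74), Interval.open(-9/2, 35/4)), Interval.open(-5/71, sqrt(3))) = Interval.Ropen(-5/71, sqrt(3))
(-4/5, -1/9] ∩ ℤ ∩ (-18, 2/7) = ∅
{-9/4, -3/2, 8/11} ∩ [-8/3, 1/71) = {-9/4, -3/2}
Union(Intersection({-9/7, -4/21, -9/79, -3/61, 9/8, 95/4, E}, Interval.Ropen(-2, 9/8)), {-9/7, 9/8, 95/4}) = {-9/7, -4/21, -9/79, -3/61, 9/8, 95/4}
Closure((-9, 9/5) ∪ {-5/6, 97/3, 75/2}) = [-9, 9/5] ∪ {97/3, 75/2}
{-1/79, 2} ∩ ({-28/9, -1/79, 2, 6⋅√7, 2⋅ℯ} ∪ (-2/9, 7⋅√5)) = {-1/79, 2}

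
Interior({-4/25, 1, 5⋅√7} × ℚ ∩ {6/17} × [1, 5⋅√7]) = ∅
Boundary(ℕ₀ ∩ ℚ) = ℕ₀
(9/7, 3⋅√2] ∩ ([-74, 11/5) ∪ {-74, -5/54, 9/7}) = (9/7, 11/5)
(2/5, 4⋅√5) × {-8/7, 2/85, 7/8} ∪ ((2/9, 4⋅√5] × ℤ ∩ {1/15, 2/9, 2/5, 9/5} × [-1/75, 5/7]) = ({2/5, 9/5} × {0}) ∪ ((2/5, 4⋅√5) × {-8/7, 2/85, 7/8})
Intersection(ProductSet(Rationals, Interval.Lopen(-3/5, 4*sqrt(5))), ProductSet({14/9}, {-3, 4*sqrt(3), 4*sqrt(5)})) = ProductSet({14/9}, {4*sqrt(3), 4*sqrt(5)})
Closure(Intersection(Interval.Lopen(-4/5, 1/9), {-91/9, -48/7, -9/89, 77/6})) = {-9/89}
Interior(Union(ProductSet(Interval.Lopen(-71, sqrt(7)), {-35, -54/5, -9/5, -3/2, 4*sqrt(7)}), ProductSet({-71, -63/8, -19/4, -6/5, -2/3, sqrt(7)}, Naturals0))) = EmptySet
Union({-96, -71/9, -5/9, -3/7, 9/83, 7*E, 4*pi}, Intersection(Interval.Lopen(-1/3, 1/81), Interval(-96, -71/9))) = {-96, -71/9, -5/9, -3/7, 9/83, 7*E, 4*pi}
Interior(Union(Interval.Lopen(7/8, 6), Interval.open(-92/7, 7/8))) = Union(Interval.open(-92/7, 7/8), Interval.open(7/8, 6))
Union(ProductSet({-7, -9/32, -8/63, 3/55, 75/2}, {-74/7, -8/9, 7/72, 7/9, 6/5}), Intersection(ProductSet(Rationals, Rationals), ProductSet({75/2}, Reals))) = Union(ProductSet({75/2}, Rationals), ProductSet({-7, -9/32, -8/63, 3/55, 75/2}, {-74/7, -8/9, 7/72, 7/9, 6/5}))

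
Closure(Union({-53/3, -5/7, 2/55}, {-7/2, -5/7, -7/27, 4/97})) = {-53/3, -7/2, -5/7, -7/27, 2/55, 4/97}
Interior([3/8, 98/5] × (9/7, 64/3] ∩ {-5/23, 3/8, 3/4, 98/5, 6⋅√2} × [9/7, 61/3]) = ∅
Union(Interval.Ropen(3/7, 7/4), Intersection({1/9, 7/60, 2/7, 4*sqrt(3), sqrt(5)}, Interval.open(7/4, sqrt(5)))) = Interval.Ropen(3/7, 7/4)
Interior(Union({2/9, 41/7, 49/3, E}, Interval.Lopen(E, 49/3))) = Interval.open(E, 49/3)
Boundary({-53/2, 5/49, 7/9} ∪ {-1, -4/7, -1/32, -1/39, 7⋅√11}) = {-53/2, -1, -4/7, -1/32, -1/39, 5/49, 7/9, 7⋅√11}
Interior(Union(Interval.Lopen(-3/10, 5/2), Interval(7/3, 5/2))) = Interval.open(-3/10, 5/2)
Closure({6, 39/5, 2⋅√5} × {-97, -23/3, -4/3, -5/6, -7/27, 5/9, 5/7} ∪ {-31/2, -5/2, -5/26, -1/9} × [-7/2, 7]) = ({-31/2, -5/2, -5/26, -1/9} × [-7/2, 7]) ∪ ({6, 39/5, 2⋅√5} × {-97, -23/3, -4/3, -5/6, -7/27, 5/9, 5/7})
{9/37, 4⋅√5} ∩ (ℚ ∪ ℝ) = {9/37, 4⋅√5}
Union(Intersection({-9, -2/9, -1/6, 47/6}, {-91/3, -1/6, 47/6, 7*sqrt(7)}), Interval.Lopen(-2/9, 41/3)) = Interval.Lopen(-2/9, 41/3)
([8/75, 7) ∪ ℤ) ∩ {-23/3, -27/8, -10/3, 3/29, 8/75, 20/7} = {8/75, 20/7}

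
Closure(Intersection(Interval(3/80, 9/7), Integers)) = Range(1, 2, 1)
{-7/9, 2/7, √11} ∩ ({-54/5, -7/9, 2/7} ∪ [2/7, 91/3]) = {-7/9, 2/7, √11}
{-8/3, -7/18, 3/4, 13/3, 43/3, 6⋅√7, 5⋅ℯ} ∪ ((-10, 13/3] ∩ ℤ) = {-9, -8, …, 4} ∪ {-8/3, -7/18, 3/4, 13/3, 43/3, 6⋅√7, 5⋅ℯ}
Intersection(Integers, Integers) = Integers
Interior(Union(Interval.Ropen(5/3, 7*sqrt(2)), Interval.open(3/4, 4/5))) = Union(Interval.open(3/4, 4/5), Interval.open(5/3, 7*sqrt(2)))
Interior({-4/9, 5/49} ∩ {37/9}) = ∅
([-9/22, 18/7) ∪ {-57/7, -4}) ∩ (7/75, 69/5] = (7/75, 18/7)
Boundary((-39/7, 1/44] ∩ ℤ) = {-5, -4, …, 0}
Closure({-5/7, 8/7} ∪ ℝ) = ℝ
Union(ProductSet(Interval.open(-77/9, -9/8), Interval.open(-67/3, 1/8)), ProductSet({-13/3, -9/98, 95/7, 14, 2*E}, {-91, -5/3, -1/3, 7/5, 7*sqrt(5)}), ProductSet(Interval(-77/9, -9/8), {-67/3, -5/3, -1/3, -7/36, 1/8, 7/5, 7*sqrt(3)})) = Union(ProductSet({-13/3, -9/98, 95/7, 14, 2*E}, {-91, -5/3, -1/3, 7/5, 7*sqrt(5)}), ProductSet(Interval(-77/9, -9/8), {-67/3, -5/3, -1/3, -7/36, 1/8, 7/5, 7*sqrt(3)}), ProductSet(Interval.open(-77/9, -9/8), Interval.open(-67/3, 1/8)))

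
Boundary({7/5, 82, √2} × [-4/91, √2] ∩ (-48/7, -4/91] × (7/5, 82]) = ∅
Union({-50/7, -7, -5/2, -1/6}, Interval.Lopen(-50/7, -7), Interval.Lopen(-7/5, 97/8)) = Union({-5/2}, Interval(-50/7, -7), Interval.Lopen(-7/5, 97/8))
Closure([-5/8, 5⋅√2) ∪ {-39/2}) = {-39/2} ∪ [-5/8, 5⋅√2]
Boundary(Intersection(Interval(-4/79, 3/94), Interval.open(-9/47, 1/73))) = {-4/79, 1/73}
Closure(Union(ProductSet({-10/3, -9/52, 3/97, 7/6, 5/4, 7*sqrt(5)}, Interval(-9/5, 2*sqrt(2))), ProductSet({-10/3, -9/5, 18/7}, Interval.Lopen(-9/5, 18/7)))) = Union(ProductSet({-10/3, -9/5, 18/7}, Interval(-9/5, 18/7)), ProductSet({-10/3, -9/52, 3/97, 7/6, 5/4, 7*sqrt(5)}, Interval(-9/5, 2*sqrt(2))))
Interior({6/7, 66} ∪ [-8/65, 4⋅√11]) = (-8/65, 4⋅√11)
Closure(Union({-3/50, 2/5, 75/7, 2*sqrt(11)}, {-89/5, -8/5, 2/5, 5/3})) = {-89/5, -8/5, -3/50, 2/5, 5/3, 75/7, 2*sqrt(11)}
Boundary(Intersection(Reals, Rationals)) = Reals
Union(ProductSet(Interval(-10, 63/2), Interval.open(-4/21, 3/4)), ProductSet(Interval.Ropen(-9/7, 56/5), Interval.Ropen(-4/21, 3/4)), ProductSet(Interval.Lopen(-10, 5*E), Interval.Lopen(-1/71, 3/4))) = Union(ProductSet(Interval(-10, 63/2), Interval.open(-4/21, 3/4)), ProductSet(Interval.Lopen(-10, 5*E), Interval.Lopen(-1/71, 3/4)), ProductSet(Interval.Ropen(-9/7, 56/5), Interval.Ropen(-4/21, 3/4)))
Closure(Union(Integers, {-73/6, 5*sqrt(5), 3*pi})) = Union({-73/6, 5*sqrt(5), 3*pi}, Integers)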